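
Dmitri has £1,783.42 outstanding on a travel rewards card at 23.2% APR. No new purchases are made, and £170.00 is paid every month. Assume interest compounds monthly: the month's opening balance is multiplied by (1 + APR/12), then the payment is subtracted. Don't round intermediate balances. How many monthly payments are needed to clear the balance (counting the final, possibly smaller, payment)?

12 months

Monthly rate r = 23.2%/12 = 1.93333% = 0.0193333.
Recurrence: B ← B·(1+r) − £170.00.
Month 1: interest £34.48; balance after payment £1,647.90.
Month 2: interest £31.86; balance after payment £1,509.76.
Closed form: n = −ln(1 − rB₀/P)/ln(1+r) = −ln(0.79718)/ln(1.01933) ≈ 11.838, so the balance reaches zero during payment 12.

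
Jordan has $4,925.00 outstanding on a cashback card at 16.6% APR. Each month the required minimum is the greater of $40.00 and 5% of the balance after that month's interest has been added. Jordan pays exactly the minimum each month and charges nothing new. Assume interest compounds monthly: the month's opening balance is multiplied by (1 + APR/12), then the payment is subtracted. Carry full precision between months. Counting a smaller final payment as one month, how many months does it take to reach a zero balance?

72 months

Monthly rate r = 16.6%/12 = 1.38333% = 0.0138333.
While 5% of the post-interest balance exceeds $40.00, each month B ← (B·(1+r))·(1 − 0.05), i.e. B shrinks by the factor (1+r)·0.95 = 0.96314.
This holds for months 1–49. Entering month 50 the balance is $782.03; 5% of the post-interest balance is now below $40.00, so the flat $40.00 minimum applies from here.
From month 50 a fixed $40.00 at rate r clears $782.03 in 23 more payments. Total: 49 + 23 = 72 months.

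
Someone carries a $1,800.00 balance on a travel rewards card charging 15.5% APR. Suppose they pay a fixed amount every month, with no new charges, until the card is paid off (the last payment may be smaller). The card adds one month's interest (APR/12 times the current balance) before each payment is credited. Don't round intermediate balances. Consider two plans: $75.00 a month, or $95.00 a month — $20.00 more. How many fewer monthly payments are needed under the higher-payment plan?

Monthly rate r = 15.5%/12 = 1.29167% = 0.0129167.
At $75.00/mo: n = ⌈−ln(1 − rB₀/P)/ln(1+r)⌉ = 29 payments (last $68.49); total interest = total paid − $1,800.00 = $368.49.
At $95.00/mo: 22 payments (last $82.80); total interest $277.80.
Payments saved = 29 − 22 = 7.

7 fewer payments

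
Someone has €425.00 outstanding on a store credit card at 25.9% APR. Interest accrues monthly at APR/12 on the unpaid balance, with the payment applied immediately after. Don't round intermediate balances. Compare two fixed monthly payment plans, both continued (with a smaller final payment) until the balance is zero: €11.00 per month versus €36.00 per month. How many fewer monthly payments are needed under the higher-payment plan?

Monthly rate r = 25.9%/12 = 2.15833% = 0.0215833.
At €11.00/mo: n = ⌈−ln(1 − rB₀/P)/ln(1+r)⌉ = 85 payments (last €0.76); total interest = total paid − €425.00 = €499.76.
At €36.00/mo: 14 payments (last €27.90); total interest €70.90.
Payments saved = 85 − 14 = 71.

71 fewer payments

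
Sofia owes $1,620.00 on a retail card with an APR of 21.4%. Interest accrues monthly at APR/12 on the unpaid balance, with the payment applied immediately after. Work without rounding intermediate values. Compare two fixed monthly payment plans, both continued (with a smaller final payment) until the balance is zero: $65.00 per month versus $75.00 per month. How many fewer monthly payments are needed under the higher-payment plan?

Monthly rate r = 21.4%/12 = 1.78333% = 0.0178333.
At $65.00/mo: n = ⌈−ln(1 − rB₀/P)/ln(1+r)⌉ = 34 payments (last $16.67); total interest = total paid − $1,620.00 = $541.67.
At $75.00/mo: 28 payments (last $39.21); total interest $444.21.
Payments saved = 34 − 28 = 6.

6 fewer payments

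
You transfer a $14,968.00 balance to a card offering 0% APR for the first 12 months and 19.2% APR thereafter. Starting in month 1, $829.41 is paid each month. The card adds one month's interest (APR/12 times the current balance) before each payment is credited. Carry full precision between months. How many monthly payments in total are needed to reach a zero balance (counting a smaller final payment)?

Promo months 1–12 at r₀ = 0%/12 = 0; months 13+ at r₁ = 19.2%/12 = 0.016.
After month 12 (no interest yet): B = $14,968.00 − 12·$829.41 = $5,015.08.
Then at r₁ with $829.41/mo: n₂ = −ln(1 − r₁·B/P)/ln(1+r₁) ≈ 6.41 → 7 more payments.

19 payments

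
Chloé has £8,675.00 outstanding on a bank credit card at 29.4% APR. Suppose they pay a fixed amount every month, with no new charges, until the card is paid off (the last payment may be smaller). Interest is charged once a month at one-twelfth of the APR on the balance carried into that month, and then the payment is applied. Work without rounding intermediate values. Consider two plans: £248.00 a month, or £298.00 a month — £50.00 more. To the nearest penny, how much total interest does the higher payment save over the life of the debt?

£4,550.25

Monthly rate r = 29.4%/12 = 2.45% = 0.0245.
At £248.00/mo: n = ⌈−ln(1 − rB₀/P)/ln(1+r)⌉ = 81 payments (last £88.58); total interest = total paid − £8,675.00 = £11,253.58.
At £298.00/mo: 52 payments (last £180.33); total interest £6,703.33.
Interest saved = £11,253.58 − £6,703.33 = £4,550.25.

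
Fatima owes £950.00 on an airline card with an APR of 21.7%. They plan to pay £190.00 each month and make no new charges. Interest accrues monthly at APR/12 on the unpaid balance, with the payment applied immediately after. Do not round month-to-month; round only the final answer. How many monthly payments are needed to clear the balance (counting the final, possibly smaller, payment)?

Monthly rate r = 21.7%/12 = 1.80833% = 0.0180833.
Recurrence: B ← B·(1+r) − £190.00.
Month 1: interest £17.18; balance after payment £777.18.
Month 2: interest £14.05; balance after payment £601.23.
Month 3: interest £10.87; balance after payment £422.11.
Month 4: interest £7.63; balance after payment £239.74.
Month 5: interest £4.34; balance after payment £54.07.
Month 6: interest £0.98; balance after payment £0.00.

6 payments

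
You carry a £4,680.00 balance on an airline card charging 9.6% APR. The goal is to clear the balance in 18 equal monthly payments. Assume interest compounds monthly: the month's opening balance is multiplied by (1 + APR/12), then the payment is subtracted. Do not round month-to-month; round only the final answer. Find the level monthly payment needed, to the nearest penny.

£280.21

Monthly rate r = 9.6%/12 = 0.8% = 0.008.
Level-payment amortization: P = B₀·r / (1 − (1+r)^(−n)) = 4680.00·0.008 / (1 − 1.008^(−18)).
Denominator 1 − (1+r)^(−18) = 0.133616003.
P = 37.44 / 0.133616003 ≈ 280.21.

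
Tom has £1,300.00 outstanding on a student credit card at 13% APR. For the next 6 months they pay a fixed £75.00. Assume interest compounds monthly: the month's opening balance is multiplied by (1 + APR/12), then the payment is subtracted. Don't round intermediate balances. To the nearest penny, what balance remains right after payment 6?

Monthly rate r = 13%/12 = 1.08333% = 0.0108333.
Each month: B ← B·(1+r) − £75.00.
Month 1: interest £14.08; balance after payment £1,239.08.
Month 2: interest £13.42; balance after payment £1,177.51.
Month 3: interest £12.76; balance after payment £1,115.26.
Month 4: interest £12.08; balance after payment £1,052.35.
Month 5: interest £11.40; balance after payment £988.75.
Month 6: interest £10.71; balance after payment £924.46.

£924.46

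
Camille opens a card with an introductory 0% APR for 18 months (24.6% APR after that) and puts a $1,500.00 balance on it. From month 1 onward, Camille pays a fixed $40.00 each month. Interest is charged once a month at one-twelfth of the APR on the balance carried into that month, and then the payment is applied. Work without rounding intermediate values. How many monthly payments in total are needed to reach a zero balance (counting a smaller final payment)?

Promo months 1–18 at r₀ = 0%/12 = 0; months 19+ at r₁ = 24.6%/12 = 0.0205.
After month 18 (no interest yet): B = $1,500.00 − 18·$40.00 = $780.00.
Then at r₁ with $40.00/mo: n₂ = −ln(1 − r₁·B/P)/ln(1+r₁) ≈ 25.15 → 26 more payments.

44 months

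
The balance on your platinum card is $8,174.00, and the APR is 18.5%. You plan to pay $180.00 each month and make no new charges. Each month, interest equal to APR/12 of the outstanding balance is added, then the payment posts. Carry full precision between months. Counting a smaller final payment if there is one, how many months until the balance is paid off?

Monthly rate r = 18.5%/12 = 1.54167% = 0.0154167.
Recurrence: B ← B·(1+r) − $180.00.
Month 1: interest $126.02; balance after payment $8,120.02.
Month 2: interest $125.18; balance after payment $8,065.20.
Closed form: n = −ln(1 − rB₀/P)/ln(1+r) = −ln(0.29991)/ln(1.01542) ≈ 78.715, so the balance reaches zero during payment 79.

79 payments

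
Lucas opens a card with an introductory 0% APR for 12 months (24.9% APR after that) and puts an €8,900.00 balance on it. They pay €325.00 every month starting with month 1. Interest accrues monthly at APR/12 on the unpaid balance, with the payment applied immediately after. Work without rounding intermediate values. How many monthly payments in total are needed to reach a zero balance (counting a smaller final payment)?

Promo months 1–12 at r₀ = 0%/12 = 0; months 13+ at r₁ = 24.9%/12 = 0.02075.
After month 12 (no interest yet): B = €8,900.00 − 12·€325.00 = €5,000.00.
Then at r₁ with €325.00/mo: n₂ = −ln(1 − r₁·B/P)/ln(1+r₁) ≈ 18.72 → 19 more payments.

31 payments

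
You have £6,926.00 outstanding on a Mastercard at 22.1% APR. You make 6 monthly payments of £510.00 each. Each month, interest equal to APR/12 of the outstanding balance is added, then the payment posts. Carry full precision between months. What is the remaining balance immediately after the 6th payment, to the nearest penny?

£4,523.04

Monthly rate r = 22.1%/12 = 1.84167% = 0.0184167.
Each month: B ← B·(1+r) − £510.00.
Month 1: interest £127.55; balance after payment £6,543.55.
Month 2: interest £120.51; balance after payment £6,154.06.
Month 3: interest £113.34; balance after payment £5,757.40.
Month 4: interest £106.03; balance after payment £5,353.43.
Month 5: interest £98.59; balance after payment £4,942.03.
Month 6: interest £91.02; balance after payment £4,523.04.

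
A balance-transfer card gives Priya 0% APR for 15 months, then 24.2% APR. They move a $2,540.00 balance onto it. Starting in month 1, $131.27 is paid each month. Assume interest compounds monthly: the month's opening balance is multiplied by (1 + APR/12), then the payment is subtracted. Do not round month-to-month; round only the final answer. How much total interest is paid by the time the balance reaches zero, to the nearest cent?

Promo months 1–15 at r₀ = 0%/12 = 0; months 16+ at r₁ = 24.2%/12 = 0.0201667.
After month 15 (no interest yet): B = $2,540.00 − 15·$131.27 = $570.95.
Then at r₁ with $131.27/mo: n₂ = −ln(1 − r₁·B/P)/ln(1+r₁) ≈ 4.60 → 5 more payments.
Total paid = 19·$131.27 + $78.80 = $2,572.93; interest = $2,572.93 − $2,540.00 = $32.93.

$32.93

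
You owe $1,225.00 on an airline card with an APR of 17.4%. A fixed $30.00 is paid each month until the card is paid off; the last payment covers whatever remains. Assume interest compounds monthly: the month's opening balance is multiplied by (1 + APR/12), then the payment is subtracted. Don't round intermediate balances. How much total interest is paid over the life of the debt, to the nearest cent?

$643.69

Monthly rate r = 17.4%/12 = 1.45% = 0.0145.
Payoff takes n = ⌈−ln(1 − rB₀/P)/ln(1+r)⌉ = ⌈62.288⌉ = 63 payments; the last is $8.69.
Total paid = 62·$30.00 + $8.69 = $1,868.69.
Total interest = total paid − principal = $1,868.69 − $1,225.00 = $643.69.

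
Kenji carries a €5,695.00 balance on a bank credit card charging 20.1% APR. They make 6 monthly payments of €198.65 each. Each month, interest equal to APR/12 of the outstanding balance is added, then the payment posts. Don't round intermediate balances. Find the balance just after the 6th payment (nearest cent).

€5,048.92

Monthly rate r = 20.1%/12 = 1.675% = 0.01675.
Each month: B ← B·(1+r) − €198.65.
Month 1: interest €95.39; balance after payment €5,591.74.
Month 2: interest €93.66; balance after payment €5,486.75.
Month 3: interest €91.90; balance after payment €5,380.01.
Month 4: interest €90.12; balance after payment €5,271.47.
Month 5: interest €88.30; balance after payment €5,161.12.
Month 6: interest €86.45; balance after payment €5,048.92.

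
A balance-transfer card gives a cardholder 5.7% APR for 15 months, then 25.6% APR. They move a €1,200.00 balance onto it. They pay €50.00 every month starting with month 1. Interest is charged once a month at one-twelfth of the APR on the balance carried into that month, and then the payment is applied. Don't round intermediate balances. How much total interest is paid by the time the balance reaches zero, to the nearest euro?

Promo months 1–15 at r₀ = 5.7%/12 = 0.00475; months 16+ at r₁ = 25.6%/12 = 0.0213333.
After month 15: iterate B ← B·(1+r₀) − €50.00 for 15 months → €512.94.
Then at r₁ with €50.00/mo: n₂ = −ln(1 − r₁·B/P)/ln(1+r₁) ≈ 11.70 → 12 more payments.
Total paid = 26·€50.00 + €35.16 = €1,335.16; interest = €1,335.16 − €1,200.00 = €135.16.

€135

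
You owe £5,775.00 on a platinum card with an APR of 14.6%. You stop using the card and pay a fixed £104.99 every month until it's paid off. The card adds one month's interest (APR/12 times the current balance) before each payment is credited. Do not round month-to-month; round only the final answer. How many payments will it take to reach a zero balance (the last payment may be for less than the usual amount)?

Monthly rate r = 14.6%/12 = 1.21667% = 0.0121667.
Recurrence: B ← B·(1+r) − £104.99.
Month 1: interest £70.26; balance after payment £5,740.27.
Month 2: interest £69.84; balance after payment £5,705.12.
Closed form: n = −ln(1 − rB₀/P)/ln(1+r) = −ln(0.33077)/ln(1.01217) ≈ 91.484, so the balance reaches zero during payment 92.

92 payments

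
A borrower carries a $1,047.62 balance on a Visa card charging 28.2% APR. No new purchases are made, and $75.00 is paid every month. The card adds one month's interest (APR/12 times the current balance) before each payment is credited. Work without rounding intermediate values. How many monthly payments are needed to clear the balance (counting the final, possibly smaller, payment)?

18 months

Monthly rate r = 28.2%/12 = 2.35% = 0.0235.
Recurrence: B ← B·(1+r) − $75.00.
Month 1: interest $24.62; balance after payment $997.24.
Month 2: interest $23.44; balance after payment $945.67.
Closed form: n = −ln(1 − rB₀/P)/ln(1+r) = −ln(0.67175)/ln(1.0235) ≈ 17.129, so the balance reaches zero during payment 18.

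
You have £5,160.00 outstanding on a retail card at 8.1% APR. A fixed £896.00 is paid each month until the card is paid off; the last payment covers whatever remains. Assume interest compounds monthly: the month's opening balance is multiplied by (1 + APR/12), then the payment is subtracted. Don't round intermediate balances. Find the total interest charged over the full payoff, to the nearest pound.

Monthly rate r = 8.1%/12 = 0.675% = 0.00675.
Payoff takes n = ⌈−ln(1 − rB₀/P)/ln(1+r)⌉ = ⌈5.894⌉ = 6 payments; the last is £801.00.
Total paid = 5·£896.00 + £801.00 = £5,281.00.
Total interest = total paid − principal = £5,281.00 − £5,160.00 = £121.00.

£121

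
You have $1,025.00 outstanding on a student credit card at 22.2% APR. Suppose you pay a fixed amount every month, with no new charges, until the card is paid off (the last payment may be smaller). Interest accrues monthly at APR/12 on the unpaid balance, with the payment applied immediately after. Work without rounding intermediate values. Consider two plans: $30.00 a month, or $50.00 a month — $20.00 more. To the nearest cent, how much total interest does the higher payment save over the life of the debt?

Monthly rate r = 22.2%/12 = 1.85% = 0.0185.
At $30.00/mo: n = ⌈−ln(1 − rB₀/P)/ln(1+r)⌉ = 55 payments (last $16.48); total interest = total paid − $1,025.00 = $611.48.
At $50.00/mo: 27 payments (last $0.61); total interest $275.61.
Interest saved = $611.48 − $275.61 = $335.87.

$335.87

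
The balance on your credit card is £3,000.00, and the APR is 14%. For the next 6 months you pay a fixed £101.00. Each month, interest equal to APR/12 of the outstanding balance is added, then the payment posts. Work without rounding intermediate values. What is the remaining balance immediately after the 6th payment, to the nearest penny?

Monthly rate r = 14%/12 = 1.16667% = 0.0116667.
Each month: B ← B·(1+r) − £101.00.
Month 1: interest £35.00; balance after payment £2,934.00.
Month 2: interest £34.23; balance after payment £2,867.23.
Month 3: interest £33.45; balance after payment £2,799.68.
Month 4: interest £32.66; balance after payment £2,731.34.
Month 5: interest £31.87; balance after payment £2,662.21.
Month 6: interest £31.06; balance after payment £2,592.27.

£2,592.27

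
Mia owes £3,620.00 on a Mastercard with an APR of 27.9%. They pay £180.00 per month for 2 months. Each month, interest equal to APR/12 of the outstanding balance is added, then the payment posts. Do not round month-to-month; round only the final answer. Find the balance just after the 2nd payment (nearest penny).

£3,426.10

Monthly rate r = 27.9%/12 = 2.325% = 0.02325.
Each month: B ← B·(1+r) − £180.00.
Month 1: interest £84.17; balance after payment £3,524.16.
Month 2: interest £81.94; balance after payment £3,426.10.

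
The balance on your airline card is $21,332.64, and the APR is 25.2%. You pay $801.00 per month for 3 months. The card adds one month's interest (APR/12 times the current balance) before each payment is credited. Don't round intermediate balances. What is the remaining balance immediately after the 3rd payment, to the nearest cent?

$20,251.20

Monthly rate r = 25.2%/12 = 2.1% = 0.021.
Each month: B ← B·(1+r) − $801.00.
Month 1: interest $447.99; balance after payment $20,979.63.
Month 2: interest $440.57; balance after payment $20,619.20.
Month 3: interest $433.00; balance after payment $20,251.20.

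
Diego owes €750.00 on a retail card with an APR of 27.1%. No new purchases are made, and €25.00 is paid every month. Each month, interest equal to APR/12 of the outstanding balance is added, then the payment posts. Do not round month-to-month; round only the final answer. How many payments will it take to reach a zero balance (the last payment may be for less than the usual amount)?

Monthly rate r = 27.1%/12 = 2.25833% = 0.0225833.
Recurrence: B ← B·(1+r) − €25.00.
Month 1: interest €16.94; balance after payment €741.94.
Month 2: interest €16.76; balance after payment €733.69.
Closed form: n = −ln(1 − rB₀/P)/ln(1+r) = −ln(0.3225)/ln(1.02258) ≈ 50.674, so the balance reaches zero during payment 51.

51 months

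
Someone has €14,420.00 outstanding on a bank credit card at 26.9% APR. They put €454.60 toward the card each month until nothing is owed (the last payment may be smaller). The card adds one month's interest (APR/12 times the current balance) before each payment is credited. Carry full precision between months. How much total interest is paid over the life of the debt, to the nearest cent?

Monthly rate r = 26.9%/12 = 2.24167% = 0.0224167.
Payoff takes n = ⌈−ln(1 − rB₀/P)/ln(1+r)⌉ = ⌈56.003⌉ = 57 payments; the last is €1.45.
Total paid = 56·€454.60 + €1.45 = €25,459.05.
Total interest = total paid − principal = €25,459.05 − €14,420.00 = €11,039.05.

€11,039.05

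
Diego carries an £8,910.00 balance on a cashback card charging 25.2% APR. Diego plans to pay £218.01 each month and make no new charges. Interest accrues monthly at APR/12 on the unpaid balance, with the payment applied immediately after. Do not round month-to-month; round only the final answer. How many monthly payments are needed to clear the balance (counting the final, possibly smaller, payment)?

95 months

Monthly rate r = 25.2%/12 = 2.1% = 0.021.
Recurrence: B ← B·(1+r) − £218.01.
Month 1: interest £187.11; balance after payment £8,879.10.
Month 2: interest £186.46; balance after payment £8,847.55.
Closed form: n = −ln(1 − rB₀/P)/ln(1+r) = −ln(0.14174)/ln(1.021) ≈ 94.011, so the balance reaches zero during payment 95.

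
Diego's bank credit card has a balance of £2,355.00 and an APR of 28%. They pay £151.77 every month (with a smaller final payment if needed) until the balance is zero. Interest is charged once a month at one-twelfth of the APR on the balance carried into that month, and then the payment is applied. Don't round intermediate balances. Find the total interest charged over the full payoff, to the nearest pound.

Monthly rate r = 28%/12 = 2.33333% = 0.0233333.
Payoff takes n = ⌈−ln(1 − rB₀/P)/ln(1+r)⌉ = ⌈19.489⌉ = 20 payments; the last is £74.61.
Total paid = 19·£151.77 + £74.61 = £2,958.24.
Total interest = total paid − principal = £2,958.24 − £2,355.00 = £603.24.

£603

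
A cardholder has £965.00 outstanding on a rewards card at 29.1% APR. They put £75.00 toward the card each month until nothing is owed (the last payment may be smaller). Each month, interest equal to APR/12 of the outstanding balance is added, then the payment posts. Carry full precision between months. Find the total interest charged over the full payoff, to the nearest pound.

£206

Monthly rate r = 29.1%/12 = 2.425% = 0.02425.
Payoff takes n = ⌈−ln(1 − rB₀/P)/ln(1+r)⌉ = ⌈15.609⌉ = 16 payments; the last is £45.85.
Total paid = 15·£75.00 + £45.85 = £1,170.85.
Total interest = total paid − principal = £1,170.85 − £965.00 = £205.85.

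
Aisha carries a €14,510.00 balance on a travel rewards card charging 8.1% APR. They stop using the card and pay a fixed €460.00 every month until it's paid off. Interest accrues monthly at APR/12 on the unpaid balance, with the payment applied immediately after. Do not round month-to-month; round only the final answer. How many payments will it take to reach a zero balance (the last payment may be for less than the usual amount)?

Monthly rate r = 8.1%/12 = 0.675% = 0.00675.
Recurrence: B ← B·(1+r) − €460.00.
Month 1: interest €97.94; balance after payment €14,147.94.
Month 2: interest €95.50; balance after payment €13,783.44.
Closed form: n = −ln(1 − rB₀/P)/ln(1+r) = −ln(0.78708)/ln(1.00675) ≈ 35.590, so the balance reaches zero during payment 36.

36 payments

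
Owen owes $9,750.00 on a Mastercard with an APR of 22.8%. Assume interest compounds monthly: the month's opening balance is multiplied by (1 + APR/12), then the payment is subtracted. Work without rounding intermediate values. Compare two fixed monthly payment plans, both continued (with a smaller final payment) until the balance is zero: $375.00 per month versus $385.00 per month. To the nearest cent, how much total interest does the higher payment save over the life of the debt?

Monthly rate r = 22.8%/12 = 1.9% = 0.019.
At $375.00/mo: n = ⌈−ln(1 − rB₀/P)/ln(1+r)⌉ = 37 payments (last $72.98); total interest = total paid − $9,750.00 = $3,822.98.
At $385.00/mo: 35 payments (last $332.56); total interest $3,672.56.
Interest saved = $3,822.98 − $3,672.56 = $150.42.

$150.42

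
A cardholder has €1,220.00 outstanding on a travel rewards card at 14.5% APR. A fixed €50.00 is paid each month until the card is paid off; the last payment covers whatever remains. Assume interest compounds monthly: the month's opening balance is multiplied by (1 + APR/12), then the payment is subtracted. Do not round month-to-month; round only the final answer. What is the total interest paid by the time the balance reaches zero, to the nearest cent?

Monthly rate r = 14.5%/12 = 1.20833% = 0.0120833.
Payoff takes n = ⌈−ln(1 − rB₀/P)/ln(1+r)⌉ = ⌈29.084⌉ = 30 payments; the last is €4.21.
Total paid = 29·€50.00 + €4.21 = €1,454.21.
Total interest = total paid − principal = €1,454.21 − €1,220.00 = €234.21.

€234.21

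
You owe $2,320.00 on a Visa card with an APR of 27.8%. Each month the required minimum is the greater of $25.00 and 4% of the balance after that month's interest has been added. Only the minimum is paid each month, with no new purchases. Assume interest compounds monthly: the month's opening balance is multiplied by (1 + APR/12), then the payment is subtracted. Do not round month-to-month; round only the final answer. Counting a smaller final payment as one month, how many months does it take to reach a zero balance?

Monthly rate r = 27.8%/12 = 2.31667% = 0.0231667.
While 4% of the post-interest balance exceeds $25.00, each month B ← (B·(1+r))·(1 − 0.04), i.e. B shrinks by the factor (1+r)·0.96 = 0.98224.
This holds for months 1–75. Entering month 76 the balance is $605.07; 4% of the post-interest balance is now below $25.00, so the flat $25.00 minimum applies from here.
From month 76 a fixed $25.00 at rate r clears $605.07 in 36 more payments. Total: 75 + 36 = 111 months.

111 months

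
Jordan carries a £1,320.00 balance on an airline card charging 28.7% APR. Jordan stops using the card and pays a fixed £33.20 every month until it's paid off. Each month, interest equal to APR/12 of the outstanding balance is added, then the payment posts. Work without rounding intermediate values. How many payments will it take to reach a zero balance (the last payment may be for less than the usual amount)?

128 months

Monthly rate r = 28.7%/12 = 2.39167% = 0.0239167.
Recurrence: B ← B·(1+r) − £33.20.
Month 1: interest £31.57; balance after payment £1,318.37.
Month 2: interest £31.53; balance after payment £1,316.70.
Closed form: n = −ln(1 − rB₀/P)/ln(1+r) = −ln(0.049096)/ln(1.02392) ≈ 127.521, so the balance reaches zero during payment 128.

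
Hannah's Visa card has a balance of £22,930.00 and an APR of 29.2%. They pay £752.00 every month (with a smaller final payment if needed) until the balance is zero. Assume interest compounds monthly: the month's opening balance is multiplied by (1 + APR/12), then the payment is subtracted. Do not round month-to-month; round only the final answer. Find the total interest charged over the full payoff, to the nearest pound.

£19,445

Monthly rate r = 29.2%/12 = 2.43333% = 0.0243333.
Payoff takes n = ⌈−ln(1 − rB₀/P)/ln(1+r)⌉ = ⌈56.347⌉ = 57 payments; the last is £262.84.
Total paid = 56·£752.00 + £262.84 = £42,374.84.
Total interest = total paid − principal = £42,374.84 − £22,930.00 = £19,444.84.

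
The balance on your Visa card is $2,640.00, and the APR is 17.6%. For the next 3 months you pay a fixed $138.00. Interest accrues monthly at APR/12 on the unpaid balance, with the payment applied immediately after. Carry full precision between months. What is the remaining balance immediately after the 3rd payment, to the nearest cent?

$2,337.77

Monthly rate r = 17.6%/12 = 1.46667% = 0.0146667.
Each month: B ← B·(1+r) − $138.00.
Month 1: interest $38.72; balance after payment $2,540.72.
Month 2: interest $37.26; balance after payment $2,439.98.
Month 3: interest $35.79; balance after payment $2,337.77.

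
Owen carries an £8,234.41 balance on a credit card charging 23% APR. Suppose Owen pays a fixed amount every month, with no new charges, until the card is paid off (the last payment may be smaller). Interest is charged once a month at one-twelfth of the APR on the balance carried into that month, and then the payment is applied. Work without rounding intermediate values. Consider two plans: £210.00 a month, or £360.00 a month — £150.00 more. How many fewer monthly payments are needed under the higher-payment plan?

43 fewer payments

Monthly rate r = 23%/12 = 1.91667% = 0.0191667.
At £210.00/mo: n = ⌈−ln(1 − rB₀/P)/ln(1+r)⌉ = 74 payments (last £73.46); total interest = total paid − £8,234.41 = £7,169.05.
At £360.00/mo: 31 payments (last £141.46); total interest £2,707.05.
Payments saved = 74 − 31 = 43.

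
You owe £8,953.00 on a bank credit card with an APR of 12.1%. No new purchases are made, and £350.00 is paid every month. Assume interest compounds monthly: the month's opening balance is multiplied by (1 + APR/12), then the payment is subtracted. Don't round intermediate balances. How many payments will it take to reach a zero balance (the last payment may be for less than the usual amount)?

Monthly rate r = 12.1%/12 = 1.00833% = 0.0100833.
Recurrence: B ← B·(1+r) − £350.00.
Month 1: interest £90.28; balance after payment £8,693.28.
Month 2: interest £87.66; balance after payment £8,430.93.
Closed form: n = −ln(1 − rB₀/P)/ln(1+r) = −ln(0.74207)/ln(1.01008) ≈ 29.734, so the balance reaches zero during payment 30.

30 payments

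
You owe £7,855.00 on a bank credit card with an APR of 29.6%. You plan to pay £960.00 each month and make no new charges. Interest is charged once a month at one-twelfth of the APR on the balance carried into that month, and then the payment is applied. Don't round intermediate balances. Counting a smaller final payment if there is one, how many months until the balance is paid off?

10 payments

Monthly rate r = 29.6%/12 = 2.46667% = 0.0246667.
Recurrence: B ← B·(1+r) − £960.00.
Month 1: interest £193.76; balance after payment £7,088.76.
Month 2: interest £174.86; balance after payment £6,303.61.
Closed form: n = −ln(1 − rB₀/P)/ln(1+r) = −ln(0.79817)/ln(1.02467) ≈ 9.251, so the balance reaches zero during payment 10.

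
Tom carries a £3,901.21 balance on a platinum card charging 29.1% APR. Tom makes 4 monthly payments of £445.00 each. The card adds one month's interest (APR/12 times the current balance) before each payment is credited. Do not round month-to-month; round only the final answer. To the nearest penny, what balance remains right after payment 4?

£2,447.82

Monthly rate r = 29.1%/12 = 2.425% = 0.02425.
Each month: B ← B·(1+r) − £445.00.
Month 1: interest £94.60; balance after payment £3,550.81.
Month 2: interest £86.11; balance after payment £3,191.92.
Month 3: interest £77.40; balance after payment £2,824.33.
Month 4: interest £68.49; balance after payment £2,447.82.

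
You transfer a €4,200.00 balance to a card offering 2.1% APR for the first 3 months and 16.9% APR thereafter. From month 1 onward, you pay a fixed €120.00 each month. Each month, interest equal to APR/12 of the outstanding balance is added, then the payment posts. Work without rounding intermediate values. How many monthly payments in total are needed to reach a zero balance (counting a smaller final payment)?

47 payments

Promo months 1–3 at r₀ = 2.1%/12 = 0.00175; months 4+ at r₁ = 16.9%/12 = 0.0140833.
After month 3: iterate B ← B·(1+r₀) − €120.00 for 3 months → €3,861.46.
Then at r₁ with €120.00/mo: n₂ = −ln(1 − r₁·B/P)/ln(1+r₁) ≈ 43.16 → 44 more payments.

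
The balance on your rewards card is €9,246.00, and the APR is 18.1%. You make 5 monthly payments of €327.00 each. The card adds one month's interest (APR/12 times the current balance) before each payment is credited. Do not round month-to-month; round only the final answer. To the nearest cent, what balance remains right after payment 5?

Monthly rate r = 18.1%/12 = 1.50833% = 0.0150833.
Each month: B ← B·(1+r) − €327.00.
Month 1: interest €139.46; balance after payment €9,058.46.
Month 2: interest €136.63; balance after payment €8,868.09.
Month 3: interest €133.76; balance after payment €8,674.85.
Month 4: interest €130.85; balance after payment €8,478.70.
Month 5: interest €127.89; balance after payment €8,279.59.

€8,279.59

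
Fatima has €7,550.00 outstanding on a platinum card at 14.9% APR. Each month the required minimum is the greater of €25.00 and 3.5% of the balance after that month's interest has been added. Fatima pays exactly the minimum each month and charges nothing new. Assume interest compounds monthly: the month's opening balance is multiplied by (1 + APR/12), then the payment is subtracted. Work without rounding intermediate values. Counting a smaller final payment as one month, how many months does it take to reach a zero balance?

137 months

Monthly rate r = 14.9%/12 = 1.24167% = 0.0124167.
While 3.5% of the post-interest balance exceeds €25.00, each month B ← (B·(1+r))·(1 − 0.035), i.e. B shrinks by the factor (1+r)·0.965 = 0.97698.
This holds for months 1–102. Entering month 103 the balance is €702.07; 3.5% of the post-interest balance is now below €25.00, so the flat €25.00 minimum applies from here.
From month 103 a fixed €25.00 at rate r clears €702.07 in 35 more payments. Total: 102 + 35 = 137 months.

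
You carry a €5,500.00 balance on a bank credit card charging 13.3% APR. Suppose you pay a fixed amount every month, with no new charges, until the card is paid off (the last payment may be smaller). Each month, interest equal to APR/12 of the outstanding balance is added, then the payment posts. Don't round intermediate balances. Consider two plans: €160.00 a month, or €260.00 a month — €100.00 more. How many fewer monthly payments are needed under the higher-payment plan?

Monthly rate r = 13.3%/12 = 1.10833% = 0.0110833.
At €160.00/mo: n = ⌈−ln(1 − rB₀/P)/ln(1+r)⌉ = 44 payments (last €82.55); total interest = total paid − €5,500.00 = €1,462.55.
At €260.00/mo: 25 payments (last €62.32); total interest €802.32.
Payments saved = 44 − 25 = 19.

19 fewer payments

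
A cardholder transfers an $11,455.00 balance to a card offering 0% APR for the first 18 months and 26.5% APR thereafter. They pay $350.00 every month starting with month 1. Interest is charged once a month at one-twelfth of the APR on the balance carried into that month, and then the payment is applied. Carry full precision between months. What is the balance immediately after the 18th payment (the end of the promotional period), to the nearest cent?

Promo months 1–18 at r₀ = 0%/12 = 0; months 19+ at r₁ = 26.5%/12 = 0.0220833.
After month 18 (no interest yet): B = $11,455.00 − 18·$350.00 = $5,155.00.

$5,155.00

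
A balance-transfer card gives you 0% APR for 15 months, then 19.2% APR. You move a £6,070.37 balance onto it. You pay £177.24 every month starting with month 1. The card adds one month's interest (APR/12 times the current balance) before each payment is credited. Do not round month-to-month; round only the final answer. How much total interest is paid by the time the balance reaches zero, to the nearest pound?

£699

Promo months 1–15 at r₀ = 0%/12 = 0; months 16+ at r₁ = 19.2%/12 = 0.016.
After month 15 (no interest yet): B = £6,070.37 − 15·£177.24 = £3,411.77.
Then at r₁ with £177.24/mo: n₂ = −ln(1 − r₁·B/P)/ln(1+r₁) ≈ 23.19 → 24 more payments.
Total paid = 38·£177.24 + £34.49 = £6,769.61; interest = £6,769.61 − £6,070.37 = £699.24.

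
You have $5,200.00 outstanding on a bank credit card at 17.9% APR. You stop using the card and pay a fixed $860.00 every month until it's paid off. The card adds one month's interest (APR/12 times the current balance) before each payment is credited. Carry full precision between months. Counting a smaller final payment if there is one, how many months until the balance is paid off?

Monthly rate r = 17.9%/12 = 1.49167% = 0.0149167.
Recurrence: B ← B·(1+r) − $860.00.
Month 1: interest $77.57; balance after payment $4,417.57.
Month 2: interest $65.90; balance after payment $3,623.46.
Closed form: n = −ln(1 − rB₀/P)/ln(1+r) = −ln(0.90981)/ln(1.01492) ≈ 6.384, so the balance reaches zero during payment 7.

7 payments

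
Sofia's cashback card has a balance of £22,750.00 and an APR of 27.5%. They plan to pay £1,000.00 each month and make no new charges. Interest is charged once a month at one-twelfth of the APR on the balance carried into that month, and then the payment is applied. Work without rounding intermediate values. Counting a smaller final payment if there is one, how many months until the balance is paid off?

Monthly rate r = 27.5%/12 = 2.29167% = 0.0229167.
Recurrence: B ← B·(1+r) − £1,000.00.
Month 1: interest £521.35; balance after payment £22,271.35.
Month 2: interest £510.39; balance after payment £21,781.74.
Closed form: n = −ln(1 − rB₀/P)/ln(1+r) = −ln(0.47865)/ln(1.02292) ≈ 32.518, so the balance reaches zero during payment 33.

33 payments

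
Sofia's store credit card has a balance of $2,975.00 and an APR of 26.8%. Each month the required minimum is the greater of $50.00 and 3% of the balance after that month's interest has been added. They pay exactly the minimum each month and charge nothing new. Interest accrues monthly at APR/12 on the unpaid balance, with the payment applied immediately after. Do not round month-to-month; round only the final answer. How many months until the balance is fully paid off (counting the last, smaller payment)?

Monthly rate r = 26.8%/12 = 2.23333% = 0.0223333.
While 3% of the post-interest balance exceeds $50.00, each month B ← (B·(1+r))·(1 − 0.03), i.e. B shrinks by the factor (1+r)·0.97 = 0.99166.
This holds for months 1–72. Entering month 73 the balance is $1,628.22; 3% of the post-interest balance is now below $50.00, so the flat $50.00 minimum applies from here.
From month 73 a fixed $50.00 at rate r clears $1,628.22 in 59 more payments. Total: 72 + 59 = 131 months.

131 months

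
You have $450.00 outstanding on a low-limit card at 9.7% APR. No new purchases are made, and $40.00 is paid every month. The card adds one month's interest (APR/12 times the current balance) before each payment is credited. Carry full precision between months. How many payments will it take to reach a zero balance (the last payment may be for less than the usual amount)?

12 payments

Monthly rate r = 9.7%/12 = 0.808333% = 0.00808333.
Recurrence: B ← B·(1+r) − $40.00.
Month 1: interest $3.64; balance after payment $413.64.
Month 2: interest $3.34; balance after payment $376.98.
Closed form: n = −ln(1 − rB₀/P)/ln(1+r) = −ln(0.90906)/ln(1.00808) ≈ 11.842, so the balance reaches zero during payment 12.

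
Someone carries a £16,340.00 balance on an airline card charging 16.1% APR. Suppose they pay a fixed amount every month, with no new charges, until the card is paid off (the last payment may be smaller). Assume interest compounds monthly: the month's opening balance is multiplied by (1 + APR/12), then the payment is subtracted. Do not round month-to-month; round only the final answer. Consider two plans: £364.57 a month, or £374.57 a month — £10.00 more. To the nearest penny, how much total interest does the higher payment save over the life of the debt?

£419.46

Monthly rate r = 16.1%/12 = 1.34167% = 0.0134167.
At £364.57/mo: n = ⌈−ln(1 − rB₀/P)/ln(1+r)⌉ = 70 payments (last £1.01); total interest = total paid − £16,340.00 = £8,816.34.
At £374.57/mo: 67 payments (last £15.26); total interest £8,396.88.
Interest saved = £8,816.34 − £8,396.88 = £419.46.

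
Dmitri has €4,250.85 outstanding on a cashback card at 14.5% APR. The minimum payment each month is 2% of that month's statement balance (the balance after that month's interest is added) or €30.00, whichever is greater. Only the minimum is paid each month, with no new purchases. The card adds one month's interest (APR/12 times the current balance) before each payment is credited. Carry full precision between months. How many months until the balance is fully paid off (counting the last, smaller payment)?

205 months

Monthly rate r = 14.5%/12 = 1.20833% = 0.0120833.
While 2% of the post-interest balance exceeds €30.00, each month B ← (B·(1+r))·(1 − 0.02), i.e. B shrinks by the factor (1+r)·0.98 = 0.99184.
This holds for months 1–129. Entering month 130 the balance is €1,477.54; 2% of the post-interest balance is now below €30.00, so the flat €30.00 minimum applies from here.
From month 130 a fixed €30.00 at rate r clears €1,477.54 in 76 more payments. Total: 129 + 76 = 205 months.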